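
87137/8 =87137/8 = 10892.12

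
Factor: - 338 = - 2^1* 13^2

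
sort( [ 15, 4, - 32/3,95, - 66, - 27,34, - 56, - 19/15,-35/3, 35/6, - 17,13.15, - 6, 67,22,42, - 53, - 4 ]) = [ - 66, -56, - 53, - 27,-17, - 35/3, - 32/3, - 6, - 4, - 19/15, 4, 35/6,13.15,  15,22,34,42,67,95 ]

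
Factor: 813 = 3^1*271^1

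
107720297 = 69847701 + 37872596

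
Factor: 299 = 13^1 *23^1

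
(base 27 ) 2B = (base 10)65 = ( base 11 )5A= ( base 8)101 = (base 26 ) 2D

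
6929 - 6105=824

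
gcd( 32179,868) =7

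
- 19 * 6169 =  - 117211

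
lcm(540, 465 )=16740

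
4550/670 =6+ 53/67   =  6.79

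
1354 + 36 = 1390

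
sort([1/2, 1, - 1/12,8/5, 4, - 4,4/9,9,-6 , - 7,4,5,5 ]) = [  -  7, - 6, - 4, - 1/12 , 4/9,1/2,1,8/5,4,4,5, 5,9]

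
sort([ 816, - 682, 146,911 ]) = [ - 682,146,816, 911]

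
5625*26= 146250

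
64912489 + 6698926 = 71611415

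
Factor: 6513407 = 6513407^1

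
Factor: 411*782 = 2^1*3^1*17^1*23^1*137^1 = 321402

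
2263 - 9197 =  - 6934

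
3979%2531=1448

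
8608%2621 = 745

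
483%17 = 7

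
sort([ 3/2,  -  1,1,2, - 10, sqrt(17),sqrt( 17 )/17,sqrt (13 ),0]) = [ - 10, - 1,0, sqrt ( 17)/17, 1 , 3/2,  2,sqrt( 13),sqrt(17) ] 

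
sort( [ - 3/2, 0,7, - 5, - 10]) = [-10,  -  5, - 3/2,0,7]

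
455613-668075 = -212462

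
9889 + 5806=15695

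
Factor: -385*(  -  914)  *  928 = 2^6*5^1*7^1 * 11^1*29^1*  457^1 = 326553920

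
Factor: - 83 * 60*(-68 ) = 338640 = 2^4*3^1*5^1*17^1*83^1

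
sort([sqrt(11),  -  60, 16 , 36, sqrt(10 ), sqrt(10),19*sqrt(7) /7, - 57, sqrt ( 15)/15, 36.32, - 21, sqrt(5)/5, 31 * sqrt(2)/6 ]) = [ - 60 ,-57, - 21, sqrt( 15 ) /15, sqrt(5)/5, sqrt( 10 ), sqrt(10), sqrt( 11), 19 * sqrt( 7) /7, 31 * sqrt(2 )/6, 16,  36, 36.32] 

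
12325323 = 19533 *631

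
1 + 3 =4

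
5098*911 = 4644278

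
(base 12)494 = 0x2B0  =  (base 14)372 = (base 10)688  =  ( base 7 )2002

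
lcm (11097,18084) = 488268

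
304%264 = 40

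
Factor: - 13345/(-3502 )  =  2^( - 1) * 5^1*103^(  -  1) * 157^1= 785/206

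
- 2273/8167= - 1 +5894/8167 = -0.28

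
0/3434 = 0 = 0.00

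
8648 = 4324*2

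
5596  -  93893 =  - 88297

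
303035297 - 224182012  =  78853285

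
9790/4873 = 890/443= 2.01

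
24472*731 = 17889032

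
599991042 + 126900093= 726891135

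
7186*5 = 35930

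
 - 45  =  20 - 65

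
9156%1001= 147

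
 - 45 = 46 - 91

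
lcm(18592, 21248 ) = 148736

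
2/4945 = 2/4945 = 0.00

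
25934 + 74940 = 100874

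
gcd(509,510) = 1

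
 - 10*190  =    -  1900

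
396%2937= 396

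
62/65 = 62/65 = 0.95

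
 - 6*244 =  - 1464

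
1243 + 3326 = 4569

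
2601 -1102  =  1499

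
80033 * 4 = 320132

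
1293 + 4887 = 6180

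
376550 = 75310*5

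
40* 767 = 30680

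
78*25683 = 2003274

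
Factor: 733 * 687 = 3^1*229^1 * 733^1 =503571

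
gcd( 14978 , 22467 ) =7489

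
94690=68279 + 26411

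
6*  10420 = 62520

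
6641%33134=6641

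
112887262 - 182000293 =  - 69113031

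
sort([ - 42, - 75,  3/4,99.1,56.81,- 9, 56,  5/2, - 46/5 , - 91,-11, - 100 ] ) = [ - 100 , - 91, - 75, - 42, - 11,-46/5, - 9,  3/4, 5/2, 56, 56.81,  99.1]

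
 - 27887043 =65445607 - 93332650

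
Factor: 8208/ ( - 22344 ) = -2^1*3^2*7^(- 2) =- 18/49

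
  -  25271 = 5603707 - 5628978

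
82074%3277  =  149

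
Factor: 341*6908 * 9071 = 21367901588 = 2^2*11^2*31^1 * 47^1*157^1*193^1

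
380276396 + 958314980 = 1338591376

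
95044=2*47522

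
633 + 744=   1377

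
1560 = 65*24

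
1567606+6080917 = 7648523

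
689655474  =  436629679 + 253025795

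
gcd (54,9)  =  9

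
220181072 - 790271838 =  - 570090766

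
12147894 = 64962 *187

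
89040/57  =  1562+ 2/19 = 1562.11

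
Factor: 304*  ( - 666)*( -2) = 404928= 2^6*3^2*19^1*37^1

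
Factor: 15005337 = 3^1*5001779^1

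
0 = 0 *9430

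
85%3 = 1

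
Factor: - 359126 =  - 2^1*179563^1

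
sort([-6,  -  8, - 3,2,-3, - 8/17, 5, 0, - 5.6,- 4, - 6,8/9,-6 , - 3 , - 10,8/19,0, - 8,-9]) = [-10,-9,-8 , - 8,-6, - 6, - 6,-5.6, - 4 ,- 3,-3,-3,- 8/17, 0, 0,8/19 , 8/9,2,5 ]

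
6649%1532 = 521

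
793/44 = 793/44 = 18.02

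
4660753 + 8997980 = 13658733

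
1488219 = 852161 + 636058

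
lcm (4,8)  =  8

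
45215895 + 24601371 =69817266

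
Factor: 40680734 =2^1*79^1*257473^1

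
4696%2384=2312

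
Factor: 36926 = 2^1*37^1*499^1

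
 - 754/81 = - 10 + 56/81 = -9.31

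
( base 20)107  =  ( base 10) 407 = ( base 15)1c2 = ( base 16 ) 197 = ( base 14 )211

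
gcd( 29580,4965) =15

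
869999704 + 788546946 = 1658546650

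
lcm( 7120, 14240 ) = 14240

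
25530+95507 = 121037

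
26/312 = 1/12 = 0.08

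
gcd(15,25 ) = 5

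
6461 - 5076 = 1385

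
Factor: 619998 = 2^1*3^1 * 103333^1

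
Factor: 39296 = 2^7*307^1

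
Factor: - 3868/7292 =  - 967/1823= - 967^1*1823^( -1)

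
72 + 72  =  144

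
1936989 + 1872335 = 3809324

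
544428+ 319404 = 863832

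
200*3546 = 709200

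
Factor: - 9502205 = -5^1*1900441^1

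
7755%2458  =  381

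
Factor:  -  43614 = -2^1*3^2*2423^1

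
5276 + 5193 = 10469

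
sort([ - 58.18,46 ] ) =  [ - 58.18, 46 ] 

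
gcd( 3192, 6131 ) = 1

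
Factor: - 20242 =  - 2^1*29^1 * 349^1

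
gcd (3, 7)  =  1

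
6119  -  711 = 5408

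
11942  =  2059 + 9883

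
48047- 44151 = 3896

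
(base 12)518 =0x2E4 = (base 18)252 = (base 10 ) 740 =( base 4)23210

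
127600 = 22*5800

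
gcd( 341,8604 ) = 1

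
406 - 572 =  - 166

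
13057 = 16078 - 3021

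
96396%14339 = 10362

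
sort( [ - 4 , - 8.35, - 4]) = [ -8.35, - 4, -4]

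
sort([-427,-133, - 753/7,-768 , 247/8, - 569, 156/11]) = [-768, - 569 ,-427 ,  -  133,-753/7,156/11, 247/8 ] 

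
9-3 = 6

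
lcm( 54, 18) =54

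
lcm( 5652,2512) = 22608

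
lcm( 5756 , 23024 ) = 23024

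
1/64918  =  1/64918 = 0.00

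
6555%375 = 180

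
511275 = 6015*85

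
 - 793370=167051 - 960421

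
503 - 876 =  - 373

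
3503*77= 269731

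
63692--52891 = 116583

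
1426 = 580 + 846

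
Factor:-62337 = - 3^1*11^1*1889^1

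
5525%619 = 573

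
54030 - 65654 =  - 11624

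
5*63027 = 315135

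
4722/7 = 674 + 4/7 = 674.57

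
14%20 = 14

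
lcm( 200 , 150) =600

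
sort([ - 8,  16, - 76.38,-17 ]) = [ - 76.38, - 17, - 8, 16 ] 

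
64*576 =36864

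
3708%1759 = 190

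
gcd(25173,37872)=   9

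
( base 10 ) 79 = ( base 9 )87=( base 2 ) 1001111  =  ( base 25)34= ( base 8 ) 117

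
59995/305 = 11999/61 = 196.70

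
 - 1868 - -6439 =4571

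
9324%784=700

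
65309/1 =65309 = 65309.00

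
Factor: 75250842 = 2^1*3^1 * 59^1*212573^1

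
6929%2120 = 569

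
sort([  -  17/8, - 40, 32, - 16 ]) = [- 40, - 16, - 17/8 , 32 ] 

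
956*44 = 42064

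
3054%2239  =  815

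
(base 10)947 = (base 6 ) 4215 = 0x3B3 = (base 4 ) 32303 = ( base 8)1663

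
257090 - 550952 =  - 293862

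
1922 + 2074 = 3996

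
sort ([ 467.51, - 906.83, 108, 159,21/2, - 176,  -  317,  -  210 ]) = [ - 906.83,  -  317, - 210,-176, 21/2,108,159, 467.51]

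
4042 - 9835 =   -  5793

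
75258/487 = 154 + 260/487 = 154.53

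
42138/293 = 42138/293 = 143.82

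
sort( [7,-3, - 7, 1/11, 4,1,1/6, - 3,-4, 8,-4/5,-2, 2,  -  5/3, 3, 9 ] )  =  [  -  7,-4, - 3, - 3 , - 2, - 5/3,-4/5, 1/11, 1/6, 1, 2, 3, 4, 7, 8, 9]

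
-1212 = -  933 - 279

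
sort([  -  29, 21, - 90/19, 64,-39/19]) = [ - 29, - 90/19, -39/19,21, 64 ]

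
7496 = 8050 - 554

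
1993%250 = 243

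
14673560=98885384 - 84211824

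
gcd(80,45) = 5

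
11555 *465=5373075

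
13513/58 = 13513/58 = 232.98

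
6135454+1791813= 7927267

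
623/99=623/99 = 6.29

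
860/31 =860/31 = 27.74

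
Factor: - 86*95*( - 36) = 2^3 *3^2 * 5^1*19^1*43^1 = 294120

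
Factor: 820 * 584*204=2^7 * 3^1*5^1*17^1*41^1*73^1  =  97691520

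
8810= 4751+4059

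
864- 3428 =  - 2564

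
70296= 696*101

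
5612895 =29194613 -23581718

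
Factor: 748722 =2^1*3^1*13^1 * 29^1*331^1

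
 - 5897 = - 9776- - 3879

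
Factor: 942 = 2^1*3^1*157^1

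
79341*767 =60854547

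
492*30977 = 15240684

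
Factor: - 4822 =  - 2^1*2411^1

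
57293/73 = 784 + 61/73 = 784.84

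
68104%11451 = 10849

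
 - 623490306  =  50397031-673887337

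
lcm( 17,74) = 1258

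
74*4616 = 341584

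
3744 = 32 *117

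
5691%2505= 681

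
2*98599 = 197198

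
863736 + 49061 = 912797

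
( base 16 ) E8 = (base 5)1412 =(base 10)232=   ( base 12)174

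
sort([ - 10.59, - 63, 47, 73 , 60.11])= [ - 63, - 10.59,47,60.11,73 ] 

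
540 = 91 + 449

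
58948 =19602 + 39346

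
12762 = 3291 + 9471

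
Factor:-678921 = -3^1*226307^1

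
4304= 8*538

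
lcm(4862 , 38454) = 422994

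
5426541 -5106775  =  319766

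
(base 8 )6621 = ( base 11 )2678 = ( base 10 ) 3473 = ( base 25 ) 5dn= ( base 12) 2015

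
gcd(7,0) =7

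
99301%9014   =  147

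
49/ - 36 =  - 49/36 = - 1.36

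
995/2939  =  995/2939 = 0.34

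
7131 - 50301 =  - 43170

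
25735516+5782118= 31517634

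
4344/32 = 543/4= 135.75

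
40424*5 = 202120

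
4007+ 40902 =44909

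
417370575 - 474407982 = - 57037407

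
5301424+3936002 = 9237426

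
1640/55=29 + 9/11 = 29.82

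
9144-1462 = 7682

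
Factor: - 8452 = -2^2*2113^1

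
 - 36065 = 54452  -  90517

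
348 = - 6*( -58)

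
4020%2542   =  1478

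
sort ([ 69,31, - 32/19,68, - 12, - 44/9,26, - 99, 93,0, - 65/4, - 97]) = [ - 99, - 97, - 65/4, - 12,-44/9, - 32/19,0,26,31,68, 69, 93]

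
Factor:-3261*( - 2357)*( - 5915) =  - 45463736955  =  - 3^1 * 5^1*7^1*13^2*1087^1 * 2357^1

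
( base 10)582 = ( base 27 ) lf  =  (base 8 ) 1106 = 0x246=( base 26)ma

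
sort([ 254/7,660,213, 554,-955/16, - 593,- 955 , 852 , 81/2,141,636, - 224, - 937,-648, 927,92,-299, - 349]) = [ - 955,  -  937,-648, - 593,  -  349,-299 , -224, - 955/16, 254/7,81/2, 92, 141, 213, 554,636,660, 852,927]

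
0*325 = 0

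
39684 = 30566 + 9118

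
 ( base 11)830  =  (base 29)15f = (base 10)1001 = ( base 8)1751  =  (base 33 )ub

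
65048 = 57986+7062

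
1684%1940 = 1684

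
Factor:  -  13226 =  - 2^1*17^1 * 389^1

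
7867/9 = 874+1/9 = 874.11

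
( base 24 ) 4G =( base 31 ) 3J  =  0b1110000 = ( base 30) 3M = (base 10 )112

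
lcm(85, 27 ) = 2295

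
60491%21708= 17075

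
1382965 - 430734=952231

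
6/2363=6/2363 = 0.00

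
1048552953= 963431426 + 85121527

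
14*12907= 180698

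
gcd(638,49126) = 638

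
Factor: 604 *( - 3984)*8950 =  - 21536707200  =  - 2^7*3^1*5^2*83^1 * 151^1*179^1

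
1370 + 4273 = 5643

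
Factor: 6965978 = 2^1*3482989^1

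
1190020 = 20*59501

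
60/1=60= 60.00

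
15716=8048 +7668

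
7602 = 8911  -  1309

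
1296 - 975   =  321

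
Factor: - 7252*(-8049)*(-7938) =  - 463351760424 = -2^3*3^5*7^4* 37^1 *2683^1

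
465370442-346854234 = 118516208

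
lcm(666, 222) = 666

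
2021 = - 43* ( - 47)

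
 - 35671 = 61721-97392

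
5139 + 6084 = 11223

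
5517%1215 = 657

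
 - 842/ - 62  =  13+18/31 = 13.58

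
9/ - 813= - 3/271 = - 0.01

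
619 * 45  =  27855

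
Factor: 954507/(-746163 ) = -318169/248721 = - 3^( - 1)*11^(-1)*373^1 * 853^1*7537^(-1)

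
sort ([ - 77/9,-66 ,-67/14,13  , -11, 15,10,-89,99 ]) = [ -89,-66, - 11 ,-77/9,  -  67/14,10, 13,15, 99 ] 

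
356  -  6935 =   -  6579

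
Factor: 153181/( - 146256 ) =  - 553/528= - 2^ ( - 4 ) * 3^( - 1 )*7^1 * 11^ ( - 1)*79^1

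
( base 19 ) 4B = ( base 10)87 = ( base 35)2h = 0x57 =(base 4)1113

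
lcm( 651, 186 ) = 1302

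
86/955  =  86/955 = 0.09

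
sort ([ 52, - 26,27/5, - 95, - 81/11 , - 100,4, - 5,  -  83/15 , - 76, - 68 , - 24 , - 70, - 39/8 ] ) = [ - 100,- 95, - 76, - 70, - 68, - 26, - 24, - 81/11, - 83/15, - 5, - 39/8,  4,27/5,52 ]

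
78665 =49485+29180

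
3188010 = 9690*329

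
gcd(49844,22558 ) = 2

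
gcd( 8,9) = 1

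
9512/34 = 279 + 13/17 =279.76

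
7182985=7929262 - 746277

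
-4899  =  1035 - 5934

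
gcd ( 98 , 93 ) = 1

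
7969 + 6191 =14160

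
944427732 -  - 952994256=1897421988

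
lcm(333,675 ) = 24975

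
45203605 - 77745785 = - 32542180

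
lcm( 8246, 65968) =65968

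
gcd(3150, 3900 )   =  150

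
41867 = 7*5981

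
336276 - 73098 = 263178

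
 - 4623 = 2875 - 7498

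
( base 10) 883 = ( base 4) 31303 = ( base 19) 289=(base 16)373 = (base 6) 4031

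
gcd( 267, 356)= 89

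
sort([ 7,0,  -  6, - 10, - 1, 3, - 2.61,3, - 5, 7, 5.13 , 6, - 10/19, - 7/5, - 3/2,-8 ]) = [ - 10, - 8, -6, - 5, - 2.61, - 3/2, - 7/5 , - 1, - 10/19, 0, 3, 3,  5.13, 6, 7, 7] 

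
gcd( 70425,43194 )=939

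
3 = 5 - 2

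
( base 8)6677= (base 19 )9e4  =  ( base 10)3519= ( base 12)2053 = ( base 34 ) 31H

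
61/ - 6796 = - 1 + 6735/6796 = - 0.01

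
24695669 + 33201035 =57896704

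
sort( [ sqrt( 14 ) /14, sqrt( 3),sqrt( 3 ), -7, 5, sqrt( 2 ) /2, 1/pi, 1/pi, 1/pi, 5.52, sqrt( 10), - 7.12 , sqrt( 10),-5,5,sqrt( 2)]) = [ - 7.12 , - 7, - 5,  sqrt( 14)/14, 1/pi, 1/pi, 1/pi, sqrt( 2 )/2,sqrt( 2 ), sqrt( 3), sqrt( 3), sqrt( 10), sqrt( 10),5, 5, 5.52]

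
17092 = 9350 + 7742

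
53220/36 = 4435/3= 1478.33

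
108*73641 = 7953228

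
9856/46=4928/23 = 214.26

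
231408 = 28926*8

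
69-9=60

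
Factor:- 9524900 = -2^2*5^2*7^1*11^1*1237^1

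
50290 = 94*535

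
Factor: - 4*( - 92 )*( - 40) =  - 14720 = - 2^7 * 5^1*23^1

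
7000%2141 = 577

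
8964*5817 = 52143588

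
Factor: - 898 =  - 2^1*449^1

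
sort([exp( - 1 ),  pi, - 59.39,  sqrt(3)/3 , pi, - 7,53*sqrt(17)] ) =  [ - 59.39,-7,exp( -1), sqrt( 3) /3, pi,pi,  53 * sqrt ( 17)]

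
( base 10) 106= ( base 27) 3p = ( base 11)97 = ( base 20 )56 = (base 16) 6a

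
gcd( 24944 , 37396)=4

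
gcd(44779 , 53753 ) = 7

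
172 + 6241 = 6413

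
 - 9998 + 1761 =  - 8237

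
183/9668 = 183/9668 = 0.02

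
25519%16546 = 8973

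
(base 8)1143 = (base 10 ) 611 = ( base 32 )j3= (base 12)42b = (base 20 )1ab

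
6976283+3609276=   10585559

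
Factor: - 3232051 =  - 241^1*13411^1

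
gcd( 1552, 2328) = 776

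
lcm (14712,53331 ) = 426648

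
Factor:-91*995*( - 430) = 38934350 = 2^1*5^2 * 7^1*13^1*43^1*199^1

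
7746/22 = 3873/11  =  352.09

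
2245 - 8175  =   - 5930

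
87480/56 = 1562 + 1/7 = 1562.14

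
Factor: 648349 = 13^1*  53^1*941^1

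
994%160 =34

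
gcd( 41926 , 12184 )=2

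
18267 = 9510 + 8757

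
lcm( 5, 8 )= 40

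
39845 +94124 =133969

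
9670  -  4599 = 5071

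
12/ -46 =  -6/23 = - 0.26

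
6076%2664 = 748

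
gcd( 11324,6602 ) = 2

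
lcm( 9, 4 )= 36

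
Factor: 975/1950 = 1/2 = 2^(  -  1)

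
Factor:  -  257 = -257^1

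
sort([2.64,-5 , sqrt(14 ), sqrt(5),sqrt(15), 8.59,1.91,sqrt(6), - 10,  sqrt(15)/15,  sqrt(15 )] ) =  [ - 10, - 5, sqrt(15) /15,1.91,sqrt(5), sqrt ( 6), 2.64,  sqrt( 14 ),sqrt( 15 ), sqrt(15 ),8.59 ]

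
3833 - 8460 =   -  4627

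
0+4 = 4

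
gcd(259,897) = 1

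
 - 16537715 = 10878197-27415912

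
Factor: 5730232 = 2^3*716279^1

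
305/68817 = 305/68817 = 0.00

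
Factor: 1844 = 2^2*461^1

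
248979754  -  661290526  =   - 412310772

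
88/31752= 11/3969  =  0.00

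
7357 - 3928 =3429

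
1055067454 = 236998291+818069163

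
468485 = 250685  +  217800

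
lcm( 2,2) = 2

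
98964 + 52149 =151113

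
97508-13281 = 84227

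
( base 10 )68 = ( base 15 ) 48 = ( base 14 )4c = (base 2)1000100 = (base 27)2E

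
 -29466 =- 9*3274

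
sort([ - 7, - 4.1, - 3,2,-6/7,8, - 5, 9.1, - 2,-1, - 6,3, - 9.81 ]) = [ -9.81, - 7, - 6,  -  5, - 4.1,-3, - 2,- 1, - 6/7,2, 3,8,9.1]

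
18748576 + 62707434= 81456010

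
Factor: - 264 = -2^3*3^1 * 11^1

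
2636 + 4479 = 7115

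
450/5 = 90 = 90.00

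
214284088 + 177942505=392226593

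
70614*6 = 423684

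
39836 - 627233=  - 587397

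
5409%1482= 963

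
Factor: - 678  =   - 2^1*3^1*113^1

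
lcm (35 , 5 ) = 35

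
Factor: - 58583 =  - 7^1*8369^1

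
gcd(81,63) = 9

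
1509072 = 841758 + 667314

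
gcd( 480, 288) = 96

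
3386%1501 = 384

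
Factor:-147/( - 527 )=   3^1*7^2*17^( - 1)*31^(  -  1)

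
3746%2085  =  1661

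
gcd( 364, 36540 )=28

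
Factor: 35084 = 2^2*7^2*179^1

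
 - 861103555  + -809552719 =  - 1670656274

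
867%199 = 71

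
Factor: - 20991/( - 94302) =2^( - 1)*3^( - 1) * 13^(- 2)* 31^ (-1) *6997^1 = 6997/31434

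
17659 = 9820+7839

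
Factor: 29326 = 2^1 * 11^1*31^1* 43^1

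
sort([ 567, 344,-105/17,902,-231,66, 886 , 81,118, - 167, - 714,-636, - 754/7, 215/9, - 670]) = [ - 714, - 670 , - 636, - 231, - 167, - 754/7, - 105/17,215/9,66, 81, 118, 344, 567,886  ,  902] 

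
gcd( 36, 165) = 3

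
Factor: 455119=7^1*79^1*823^1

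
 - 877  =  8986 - 9863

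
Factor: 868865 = 5^1 * 173773^1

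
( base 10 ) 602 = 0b1001011010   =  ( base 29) km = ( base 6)2442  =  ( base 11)4a8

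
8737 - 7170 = 1567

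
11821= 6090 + 5731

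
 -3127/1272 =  - 3  +  13/24 = - 2.46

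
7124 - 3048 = 4076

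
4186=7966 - 3780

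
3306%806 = 82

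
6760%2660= 1440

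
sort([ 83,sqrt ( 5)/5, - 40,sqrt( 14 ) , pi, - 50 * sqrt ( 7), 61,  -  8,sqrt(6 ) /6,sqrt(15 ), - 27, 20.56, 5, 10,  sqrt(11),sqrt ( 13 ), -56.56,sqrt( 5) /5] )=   [ - 50*sqrt( 7 ),-56.56 ,-40, - 27, - 8,sqrt ( 6) /6,sqrt( 5)/5,sqrt( 5) /5,pi,sqrt( 11 ), sqrt( 13), sqrt( 14),sqrt( 15), 5,10 , 20.56, 61,83 ] 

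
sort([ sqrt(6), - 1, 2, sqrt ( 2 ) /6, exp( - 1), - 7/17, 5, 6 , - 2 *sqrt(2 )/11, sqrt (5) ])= [ - 1, - 7/17, - 2*sqrt(2) /11 , sqrt(2 ) /6, exp( - 1 ) , 2, sqrt(5), sqrt(6),5, 6] 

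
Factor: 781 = 11^1*71^1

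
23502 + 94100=117602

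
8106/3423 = 386/163 = 2.37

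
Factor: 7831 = 41^1 * 191^1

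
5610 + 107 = 5717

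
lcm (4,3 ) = 12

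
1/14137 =1/14137 =0.00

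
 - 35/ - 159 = 35/159 = 0.22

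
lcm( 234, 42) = 1638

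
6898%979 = 45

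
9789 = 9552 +237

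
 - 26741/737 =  - 37 + 48/67 = - 36.28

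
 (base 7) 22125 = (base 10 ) 5556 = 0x15b4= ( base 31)5O7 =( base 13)26B5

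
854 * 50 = 42700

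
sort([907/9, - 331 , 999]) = [-331,907/9,999]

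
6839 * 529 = 3617831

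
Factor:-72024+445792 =373768 = 2^3*19^1*2459^1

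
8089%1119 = 256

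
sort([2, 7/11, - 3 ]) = [  -  3, 7/11,2]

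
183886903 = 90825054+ 93061849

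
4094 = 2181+1913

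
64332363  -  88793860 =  - 24461497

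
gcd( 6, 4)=2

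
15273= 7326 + 7947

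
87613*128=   11214464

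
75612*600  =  45367200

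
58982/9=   58982/9=6553.56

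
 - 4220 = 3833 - 8053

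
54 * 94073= 5079942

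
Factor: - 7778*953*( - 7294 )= 54066293596 = 2^2*7^1*521^1*953^1*3889^1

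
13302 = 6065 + 7237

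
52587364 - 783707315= - 731119951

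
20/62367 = 20/62367 = 0.00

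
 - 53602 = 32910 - 86512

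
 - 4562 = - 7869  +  3307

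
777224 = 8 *97153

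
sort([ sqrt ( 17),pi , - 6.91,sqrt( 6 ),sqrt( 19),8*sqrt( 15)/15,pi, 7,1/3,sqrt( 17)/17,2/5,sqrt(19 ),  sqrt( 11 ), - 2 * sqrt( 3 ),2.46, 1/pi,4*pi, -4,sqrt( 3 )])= [-6.91, - 4, - 2*sqrt(3 ), sqrt( 17 )/17,1/pi,1/3,2/5,sqrt( 3 ),8*sqrt( 15)/15,sqrt(6 ),2.46,pi,pi,sqrt( 11),sqrt( 17), sqrt(  19),sqrt( 19),7,4*pi]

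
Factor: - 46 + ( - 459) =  - 5^1*101^1  =  -  505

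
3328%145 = 138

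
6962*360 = 2506320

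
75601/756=75601/756 =100.00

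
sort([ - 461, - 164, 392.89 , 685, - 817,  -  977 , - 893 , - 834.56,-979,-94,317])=[ - 979, - 977, - 893 , - 834.56, - 817, - 461, - 164 ,  -  94, 317,392.89, 685 ] 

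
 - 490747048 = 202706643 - 693453691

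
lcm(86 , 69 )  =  5934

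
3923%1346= 1231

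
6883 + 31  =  6914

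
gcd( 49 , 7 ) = 7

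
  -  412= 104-516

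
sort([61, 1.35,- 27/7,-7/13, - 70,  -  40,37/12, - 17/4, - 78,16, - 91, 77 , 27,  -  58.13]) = [ - 91, - 78, - 70, -58.13, - 40,-17/4, - 27/7, - 7/13 , 1.35,37/12, 16,  27,61, 77] 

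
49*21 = 1029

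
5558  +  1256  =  6814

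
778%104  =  50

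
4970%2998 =1972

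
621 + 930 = 1551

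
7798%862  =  40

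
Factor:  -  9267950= - 2^1*5^2 * 185359^1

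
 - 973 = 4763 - 5736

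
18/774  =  1/43= 0.02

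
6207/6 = 1034 + 1/2 = 1034.50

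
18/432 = 1/24 = 0.04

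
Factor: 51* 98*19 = 2^1*3^1*7^2*17^1*19^1 = 94962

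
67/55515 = 67/55515 = 0.00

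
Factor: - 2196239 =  - 2196239^1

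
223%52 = 15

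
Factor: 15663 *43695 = 684394785 = 3^3*5^1*23^1*227^1*971^1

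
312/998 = 156/499   =  0.31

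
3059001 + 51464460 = 54523461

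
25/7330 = 5/1466 = 0.00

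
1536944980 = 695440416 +841504564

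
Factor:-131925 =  - 3^1*5^2*1759^1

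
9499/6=1583 + 1/6 = 1583.17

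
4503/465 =9 + 106/155 = 9.68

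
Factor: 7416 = 2^3*3^2*103^1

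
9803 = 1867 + 7936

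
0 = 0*(-140 ) 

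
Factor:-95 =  - 5^1*19^1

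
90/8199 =10/911= 0.01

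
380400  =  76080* 5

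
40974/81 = 505 + 23/27 = 505.85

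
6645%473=23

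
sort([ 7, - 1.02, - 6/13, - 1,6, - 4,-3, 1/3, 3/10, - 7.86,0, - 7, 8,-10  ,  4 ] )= [ -10,-7.86,  -  7,-4, - 3, - 1.02, - 1, - 6/13, 0 , 3/10,  1/3,4, 6 , 7,8]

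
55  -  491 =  - 436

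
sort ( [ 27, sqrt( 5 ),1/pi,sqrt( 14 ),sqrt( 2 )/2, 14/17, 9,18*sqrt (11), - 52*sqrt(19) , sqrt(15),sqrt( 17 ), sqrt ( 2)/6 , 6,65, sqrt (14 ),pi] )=[ - 52 * sqrt (19 ), sqrt(2)/6, 1/pi, sqrt (2)/2, 14/17 , sqrt(5) , pi,sqrt( 14 ),sqrt (14), sqrt(15 ),sqrt (17 ),6, 9, 27, 18 * sqrt(11),65 ] 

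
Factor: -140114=-2^1*13^1*17^1*317^1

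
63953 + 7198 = 71151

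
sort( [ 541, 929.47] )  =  [ 541,929.47]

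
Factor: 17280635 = 5^1 * 3456127^1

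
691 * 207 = 143037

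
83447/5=16689+2/5 = 16689.40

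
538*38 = 20444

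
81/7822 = 81/7822 = 0.01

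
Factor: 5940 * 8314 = 49385160 = 2^3*3^3 * 5^1*11^1*4157^1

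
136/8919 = 136/8919 = 0.02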